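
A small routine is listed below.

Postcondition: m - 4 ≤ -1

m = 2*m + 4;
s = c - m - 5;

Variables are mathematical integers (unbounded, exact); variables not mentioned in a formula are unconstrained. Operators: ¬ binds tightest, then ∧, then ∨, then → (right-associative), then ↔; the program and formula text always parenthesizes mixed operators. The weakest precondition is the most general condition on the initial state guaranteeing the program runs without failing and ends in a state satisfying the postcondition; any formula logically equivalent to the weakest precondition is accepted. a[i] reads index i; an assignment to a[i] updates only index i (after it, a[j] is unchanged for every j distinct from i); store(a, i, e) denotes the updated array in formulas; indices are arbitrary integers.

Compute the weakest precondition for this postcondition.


Working backward. After the program, the postcondition m - 4 ≤ -1 must hold; in canonical form it is m ≤ 3.
Before s := c - m - 5: m ≤ 3
Before m := 2*m + 4: 2*m ≤ -1
Answer: WP = 2*m ≤ -1


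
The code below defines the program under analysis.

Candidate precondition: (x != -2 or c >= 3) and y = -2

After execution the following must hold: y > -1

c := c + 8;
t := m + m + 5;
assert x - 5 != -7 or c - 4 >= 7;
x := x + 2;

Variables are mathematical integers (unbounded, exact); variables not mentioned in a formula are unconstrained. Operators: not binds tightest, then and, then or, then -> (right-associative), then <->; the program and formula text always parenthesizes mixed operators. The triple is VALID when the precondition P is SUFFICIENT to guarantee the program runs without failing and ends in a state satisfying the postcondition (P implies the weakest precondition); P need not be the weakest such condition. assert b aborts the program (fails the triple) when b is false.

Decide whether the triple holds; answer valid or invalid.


Working backward. After the program, y > -1 must hold.
Before x := x + 2: y > -1
Before assert x - 5 != -7 or c - 4 >= 7: (x != -2 or c >= 11) and y > -1
Before t := m + m + 5: (x != -2 or c >= 11) and y > -1
Before c := c + 8: (x != -2 or c >= 3) and y > -1
The weakest precondition is (x != -2 or c >= 3) and y > -1.
Check whether (x != -2 or c >= 3) and y = -2 implies it.
Countermodel: at the initial state c = 2, x = -1, y = -2, the precondition holds but the weakest precondition fails.
Answer: invalid


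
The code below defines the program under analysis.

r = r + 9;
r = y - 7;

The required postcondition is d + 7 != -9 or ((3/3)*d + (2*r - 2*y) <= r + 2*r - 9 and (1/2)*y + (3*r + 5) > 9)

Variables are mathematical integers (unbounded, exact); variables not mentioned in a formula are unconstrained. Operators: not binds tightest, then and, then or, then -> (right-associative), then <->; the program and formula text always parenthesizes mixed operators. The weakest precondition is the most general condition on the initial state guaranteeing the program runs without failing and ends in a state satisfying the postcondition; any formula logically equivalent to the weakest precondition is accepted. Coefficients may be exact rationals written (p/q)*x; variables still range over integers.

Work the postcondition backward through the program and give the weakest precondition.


Working backward. After the program, the postcondition d + 7 != -9 or ((3/3)*d + (2*r - 2*y) <= r + 2*r - 9 and (1/2)*y + (3*r + 5) > 9) must hold; in canonical form it is d != -16 or (d <= r + 2*y - 9 and 3*r + (1/2)*y > 4).
Before r := y - 7: d != -16 or (d <= 3*y - 16 and (7/2)*y > 25)
Before r := r + 9: d != -16 or (d <= 3*y - 16 and (7/2)*y > 25)
Answer: WP = d != -16 or (d <= 3*y - 16 and (7/2)*y > 25)


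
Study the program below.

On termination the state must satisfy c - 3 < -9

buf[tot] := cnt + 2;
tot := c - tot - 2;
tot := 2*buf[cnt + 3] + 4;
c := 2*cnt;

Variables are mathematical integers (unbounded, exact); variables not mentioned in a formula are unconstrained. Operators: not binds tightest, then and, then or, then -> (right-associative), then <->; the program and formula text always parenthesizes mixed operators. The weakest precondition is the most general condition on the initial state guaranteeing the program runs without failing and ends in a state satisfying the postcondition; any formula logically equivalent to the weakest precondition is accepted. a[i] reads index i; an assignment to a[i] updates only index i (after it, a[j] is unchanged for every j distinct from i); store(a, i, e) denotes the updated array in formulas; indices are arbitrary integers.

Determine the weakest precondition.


Working backward. After the program, the postcondition c - 3 < -9 must hold; in canonical form it is c < -6.
Before c := 2*cnt: 2*cnt < -6
Before tot := 2*buf[cnt + 3] + 4: 2*cnt < -6
Before tot := c - tot - 2: 2*cnt < -6
Before buf[tot] := cnt + 2: 2*cnt < -6
Answer: WP = 2*cnt < -6


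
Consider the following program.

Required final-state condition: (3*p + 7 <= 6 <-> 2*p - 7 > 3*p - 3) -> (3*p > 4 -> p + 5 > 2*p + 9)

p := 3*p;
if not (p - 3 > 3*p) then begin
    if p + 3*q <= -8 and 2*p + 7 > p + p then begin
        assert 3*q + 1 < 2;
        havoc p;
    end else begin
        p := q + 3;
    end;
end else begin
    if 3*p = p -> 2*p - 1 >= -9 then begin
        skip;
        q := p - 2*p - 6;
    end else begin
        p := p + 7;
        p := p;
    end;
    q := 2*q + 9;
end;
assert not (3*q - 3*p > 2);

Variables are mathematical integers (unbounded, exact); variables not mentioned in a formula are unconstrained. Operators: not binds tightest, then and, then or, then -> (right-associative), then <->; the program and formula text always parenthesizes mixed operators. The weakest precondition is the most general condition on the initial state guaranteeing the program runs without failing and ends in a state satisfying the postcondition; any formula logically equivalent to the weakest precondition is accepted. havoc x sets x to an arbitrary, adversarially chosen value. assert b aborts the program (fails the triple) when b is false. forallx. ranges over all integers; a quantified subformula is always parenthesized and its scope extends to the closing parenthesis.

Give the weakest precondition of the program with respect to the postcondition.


Working backward. After the program, the postcondition (3*p + 7 <= 6 <-> 2*p - 7 > 3*p - 3) -> (3*p > 4 -> p + 5 > 2*p + 9) must hold; in canonical form it is (3*p <= -1 <-> p < -4) -> (3*p > 4 -> p < -4).
Before assert not (3*q - 3*p > 2): (not (3*q > 3*p + 2)) and ((3*p <= -1 <-> p < -4) -> (3*p > 4 -> p < -4))
Then branch requires (p + 3*q <= -8 -> (3*q < 1 and (forall p_1. ((not (3*q > 3*p_1 + 2)) and ((3*p_1 <= -1 <-> p_1 < -4) -> (3*p_1 > 4 -> p_1 < -4)))))) and ((not (p + 3*q <= -8)) -> ((3*q <= -10 <-> q < -7) -> (3*q > -5 -> q < -7))); else branch requires ((2*p = 0 -> 2*p >= -8) -> ((not (9*p < -11)) and ((3*p <= -1 <-> p < -4) -> (3*p > 4 -> p < -4)))) and ((not (2*p = 0 -> 2*p >= -8)) -> ((not (6*q > 3*p - 4)) and ((3*p <= -22 <-> p < -11) -> (3*p > -17 -> p < -11)))).
Before the if: ((not (2*p < -3)) -> ((p + 3*q <= -8 -> (3*q < 1 and (forall p_1. ((not (3*q > 3*p_1 + 2)) and ((3*p_1 <= -1 <-> p_1 < -4) -> (3*p_1 > 4 -> p_1 < -4)))))) and ((not (p + 3*q <= -8)) -> ((3*q <= -10 <-> q < -7) -> (3*q > -5 -> q < -7))))) and (2*p < -3 -> (((2*p = 0 -> 2*p >= -8) -> ((not (9*p < -11)) and ((3*p <= -1 <-> p < -4) -> (3*p > 4 -> p < -4)))) and ((not (2*p = 0 -> 2*p >= -8)) -> ((not (6*q > 3*p - 4)) and ((3*p <= -22 <-> p < -11) -> (3*p > -17 -> p < -11))))))
Before p := 3*p: ((not (6*p < -3)) -> ((3*p + 3*q <= -8 -> (3*q < 1 and (forall p_1. ((not (3*q > 3*p_1 + 2)) and ((3*p_1 <= -1 <-> p_1 < -4) -> (3*p_1 > 4 -> p_1 < -4)))))) and ((not (3*p + 3*q <= -8)) -> ((3*q <= -10 <-> q < -7) -> (3*q > -5 -> q < -7))))) and (6*p < -3 -> (((6*p = 0 -> 6*p >= -8) -> ((not (27*p < -11)) and ((9*p <= -1 <-> 3*p < -4) -> (9*p > 4 -> 3*p < -4)))) and ((not (6*p = 0 -> 6*p >= -8)) -> ((not (6*q > 9*p - 4)) and ((9*p <= -22 <-> 3*p < -11) -> (9*p > -17 -> 3*p < -11))))))
Answer: WP = ((not (6*p < -3)) -> ((3*p + 3*q <= -8 -> (3*q < 1 and (forall p_1. ((not (3*q > 3*p_1 + 2)) and ((3*p_1 <= -1 <-> p_1 < -4) -> (3*p_1 > 4 -> p_1 < -4)))))) and ((not (3*p + 3*q <= -8)) -> ((3*q <= -10 <-> q < -7) -> (3*q > -5 -> q < -7))))) and (6*p < -3 -> (((6*p = 0 -> 6*p >= -8) -> ((not (27*p < -11)) and ((9*p <= -1 <-> 3*p < -4) -> (9*p > 4 -> 3*p < -4)))) and ((not (6*p = 0 -> 6*p >= -8)) -> ((not (6*q > 9*p - 4)) and ((9*p <= -22 <-> 3*p < -11) -> (9*p > -17 -> 3*p < -11))))))


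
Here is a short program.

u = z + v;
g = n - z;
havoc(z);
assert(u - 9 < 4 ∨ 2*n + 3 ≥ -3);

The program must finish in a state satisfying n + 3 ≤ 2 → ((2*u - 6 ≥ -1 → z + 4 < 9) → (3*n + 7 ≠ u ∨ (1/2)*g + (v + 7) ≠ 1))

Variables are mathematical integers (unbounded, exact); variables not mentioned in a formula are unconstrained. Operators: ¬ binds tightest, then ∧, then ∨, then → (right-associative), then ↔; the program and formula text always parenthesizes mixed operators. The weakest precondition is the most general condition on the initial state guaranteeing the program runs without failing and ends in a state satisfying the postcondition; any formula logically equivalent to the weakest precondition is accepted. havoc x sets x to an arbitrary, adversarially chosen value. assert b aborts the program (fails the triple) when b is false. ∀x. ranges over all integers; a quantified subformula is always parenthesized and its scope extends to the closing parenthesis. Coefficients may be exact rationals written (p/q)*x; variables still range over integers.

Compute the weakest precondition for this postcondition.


Working backward. After the program, the postcondition n + 3 ≤ 2 → ((2*u - 6 ≥ -1 → z + 4 < 9) → (3*n + 7 ≠ u ∨ (1/2)*g + (v + 7) ≠ 1)) must hold; in canonical form it is n ≤ -1 → ((2*u ≥ 5 → z < 5) → (3*n ≠ u - 7 ∨ (1/2)*g + v ≠ -6)).
Before assert u - 9 < 4 ∨ 2*n + 3 ≥ -3: (u < 13 ∨ 2*n ≥ -6) ∧ (n ≤ -1 → ((2*u ≥ 5 → z < 5) → (3*n ≠ u - 7 ∨ (1/2)*g + v ≠ -6)))
Before havoc z: ∀z_1. ((u < 13 ∨ 2*n ≥ -6) ∧ (n ≤ -1 → ((2*u ≥ 5 → z_1 < 5) → (3*n ≠ u - 7 ∨ (1/2)*g + v ≠ -6))))
Before g := n - z: ∀z_1. ((u < 13 ∨ 2*n ≥ -6) ∧ (n ≤ -1 → ((2*u ≥ 5 → z_1 < 5) → (3*n ≠ u - 7 ∨ (1/2)*n + v ≠ (1/2)*z - 6))))
Before u := z + v: ∀z_1. ((v + z < 13 ∨ 2*n ≥ -6) ∧ (n ≤ -1 → ((2*v + 2*z ≥ 5 → z_1 < 5) → (3*n ≠ v + z - 7 ∨ (1/2)*n + v ≠ (1/2)*z - 6))))
Answer: WP = ∀z_1. ((v + z < 13 ∨ 2*n ≥ -6) ∧ (n ≤ -1 → ((2*v + 2*z ≥ 5 → z_1 < 5) → (3*n ≠ v + z - 7 ∨ (1/2)*n + v ≠ (1/2)*z - 6))))


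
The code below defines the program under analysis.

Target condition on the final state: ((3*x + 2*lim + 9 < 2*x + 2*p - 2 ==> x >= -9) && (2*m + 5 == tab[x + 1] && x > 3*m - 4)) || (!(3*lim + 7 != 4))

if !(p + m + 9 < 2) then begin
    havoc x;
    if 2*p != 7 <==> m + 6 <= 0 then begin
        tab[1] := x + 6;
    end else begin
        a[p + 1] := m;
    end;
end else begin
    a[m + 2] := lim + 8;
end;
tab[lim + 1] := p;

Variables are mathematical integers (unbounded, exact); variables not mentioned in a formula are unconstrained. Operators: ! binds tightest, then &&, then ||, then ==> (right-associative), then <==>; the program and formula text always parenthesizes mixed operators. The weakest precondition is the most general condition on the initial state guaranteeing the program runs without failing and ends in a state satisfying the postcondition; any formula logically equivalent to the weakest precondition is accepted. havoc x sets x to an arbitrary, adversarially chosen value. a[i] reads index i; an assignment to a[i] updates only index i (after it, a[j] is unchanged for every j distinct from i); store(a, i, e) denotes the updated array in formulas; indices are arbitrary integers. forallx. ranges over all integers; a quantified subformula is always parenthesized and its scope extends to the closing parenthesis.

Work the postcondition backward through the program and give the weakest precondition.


Working backward. After the program, the postcondition ((3*x + 2*lim + 9 < 2*x + 2*p - 2 ==> x >= -9) && (2*m + 5 == tab[x + 1] && x > 3*m - 4)) || (!(3*lim + 7 != 4)) must hold; in canonical form it is ((2*lim + x < 2*p - 11 ==> x >= -9) && 2*m == tab[x + 1] - 5 && x > 3*m - 4) || (!(3*lim != -3)).
Before tab[lim + 1] := p: ((2*lim + x < 2*p - 11 ==> x >= -9) && 2*m == store(tab, lim + 1, p)[x + 1] - 5 && x > 3*m - 4) || (!(3*lim != -3))
Then branch requires forall x_1. (((2*p != 7 <==> m <= -6) ==> (((2*lim + x_1 < 2*p - 11 ==> x_1 >= -9) && 2*m == store(store(tab, 1, x_1 + 6), lim + 1, p)[x_1 + 1] - 5 && x_1 > 3*m - 4) || (!(3*lim != -3)))) && ((!(2*p != 7 <==> m <= -6)) ==> (((2*lim + x_1 < 2*p - 11 ==> x_1 >= -9) && 2*m == store(tab, lim + 1, p)[x_1 + 1] - 5 && x_1 > 3*m - 4) || (!(3*lim != -3))))); else branch requires ((2*lim + x < 2*p - 11 ==> x >= -9) && 2*m == store(tab, lim + 1, p)[x + 1] - 5 && x > 3*m - 4) || (!(3*lim != -3)).
Before the if: ((!(m + p < -7)) ==> (forall x_1. (((2*p != 7 <==> m <= -6) ==> (((2*lim + x_1 < 2*p - 11 ==> x_1 >= -9) && 2*m == store(store(tab, 1, x_1 + 6), lim + 1, p)[x_1 + 1] - 5 && x_1 > 3*m - 4) || (!(3*lim != -3)))) && ((!(2*p != 7 <==> m <= -6)) ==> (((2*lim + x_1 < 2*p - 11 ==> x_1 >= -9) && 2*m == store(tab, lim + 1, p)[x_1 + 1] - 5 && x_1 > 3*m - 4) || (!(3*lim != -3))))))) && (m + p < -7 ==> (((2*lim + x < 2*p - 11 ==> x >= -9) && 2*m == store(tab, lim + 1, p)[x + 1] - 5 && x > 3*m - 4) || (!(3*lim != -3))))
Answer: WP = ((!(m + p < -7)) ==> (forall x_1. (((2*p != 7 <==> m <= -6) ==> (((2*lim + x_1 < 2*p - 11 ==> x_1 >= -9) && 2*m == store(store(tab, 1, x_1 + 6), lim + 1, p)[x_1 + 1] - 5 && x_1 > 3*m - 4) || (!(3*lim != -3)))) && ((!(2*p != 7 <==> m <= -6)) ==> (((2*lim + x_1 < 2*p - 11 ==> x_1 >= -9) && 2*m == store(tab, lim + 1, p)[x_1 + 1] - 5 && x_1 > 3*m - 4) || (!(3*lim != -3))))))) && (m + p < -7 ==> (((2*lim + x < 2*p - 11 ==> x >= -9) && 2*m == store(tab, lim + 1, p)[x + 1] - 5 && x > 3*m - 4) || (!(3*lim != -3))))


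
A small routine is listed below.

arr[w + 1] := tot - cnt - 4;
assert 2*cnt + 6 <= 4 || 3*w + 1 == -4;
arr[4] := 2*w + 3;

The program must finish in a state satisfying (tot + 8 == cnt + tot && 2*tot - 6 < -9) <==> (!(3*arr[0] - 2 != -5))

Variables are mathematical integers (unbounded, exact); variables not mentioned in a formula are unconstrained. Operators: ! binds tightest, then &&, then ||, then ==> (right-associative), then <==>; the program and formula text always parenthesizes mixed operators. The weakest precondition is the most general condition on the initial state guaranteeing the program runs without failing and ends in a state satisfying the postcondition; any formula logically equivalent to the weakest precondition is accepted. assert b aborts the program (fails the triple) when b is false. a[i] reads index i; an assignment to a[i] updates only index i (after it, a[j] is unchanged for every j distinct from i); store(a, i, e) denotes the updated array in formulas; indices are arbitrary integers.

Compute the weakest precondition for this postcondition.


Working backward. After the program, the postcondition (tot + 8 == cnt + tot && 2*tot - 6 < -9) <==> (!(3*arr[0] - 2 != -5)) must hold; in canonical form it is (cnt == 8 && 2*tot < -3) <==> (!(3*arr[0] != -3)).
Before arr[4] := 2*w + 3: (cnt == 8 && 2*tot < -3) <==> (!(3*arr[0] != -3))
Before assert 2*cnt + 6 <= 4 || 3*w + 1 == -4: (2*cnt <= -2 || 3*w == -5) && ((cnt == 8 && 2*tot < -3) <==> (!(3*arr[0] != -3)))
Before arr[w + 1] := tot - cnt - 4: (2*cnt <= -2 || 3*w == -5) && ((cnt == 8 && 2*tot < -3) <==> (!(3*store(arr, w + 1, -cnt + tot - 4)[0] != -3)))
Answer: WP = (2*cnt <= -2 || 3*w == -5) && ((cnt == 8 && 2*tot < -3) <==> (!(3*store(arr, w + 1, -cnt + tot - 4)[0] != -3)))


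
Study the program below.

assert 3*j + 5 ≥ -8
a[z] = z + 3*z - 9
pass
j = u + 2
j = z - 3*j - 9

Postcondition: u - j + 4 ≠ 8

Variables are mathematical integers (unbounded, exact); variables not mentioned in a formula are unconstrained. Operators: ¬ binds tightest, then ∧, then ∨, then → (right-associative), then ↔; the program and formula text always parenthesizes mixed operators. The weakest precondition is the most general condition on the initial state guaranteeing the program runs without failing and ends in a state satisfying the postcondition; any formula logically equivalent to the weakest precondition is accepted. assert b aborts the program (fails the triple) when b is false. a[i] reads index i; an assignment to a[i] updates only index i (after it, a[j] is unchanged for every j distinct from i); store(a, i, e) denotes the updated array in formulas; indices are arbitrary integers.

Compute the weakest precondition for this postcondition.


Working backward. After the program, the postcondition u - j + 4 ≠ 8 must hold; in canonical form it is u ≠ j + 4.
Before j := z - 3*j - 9: 3*j + u ≠ z - 5
Before j := u + 2: 4*u ≠ z - 11
Before skip: 4*u ≠ z - 11
Before a[z] := z + 3*z - 9: 4*u ≠ z - 11
Before assert 3*j + 5 ≥ -8: 3*j ≥ -13 ∧ 4*u ≠ z - 11
Answer: WP = 3*j ≥ -13 ∧ 4*u ≠ z - 11


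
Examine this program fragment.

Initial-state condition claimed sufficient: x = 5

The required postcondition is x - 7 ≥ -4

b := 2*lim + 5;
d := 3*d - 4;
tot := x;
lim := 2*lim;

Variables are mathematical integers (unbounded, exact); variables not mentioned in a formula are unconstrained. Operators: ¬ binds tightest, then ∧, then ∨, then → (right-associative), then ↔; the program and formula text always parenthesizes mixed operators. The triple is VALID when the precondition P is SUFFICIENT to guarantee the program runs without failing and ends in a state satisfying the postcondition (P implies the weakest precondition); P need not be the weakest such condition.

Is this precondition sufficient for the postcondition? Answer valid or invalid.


Working backward. After the program, the postcondition x - 7 ≥ -4 must hold; in canonical form it is x ≥ 3.
Before lim := 2*lim: x ≥ 3
Before tot := x: x ≥ 3
Before d := 3*d - 4: x ≥ 3
Before b := 2*lim + 5: x ≥ 3
The weakest precondition is x ≥ 3.
Check whether x = 5 implies it.
Every state satisfying the precondition satisfies the weakest precondition: the implication holds.
Answer: valid


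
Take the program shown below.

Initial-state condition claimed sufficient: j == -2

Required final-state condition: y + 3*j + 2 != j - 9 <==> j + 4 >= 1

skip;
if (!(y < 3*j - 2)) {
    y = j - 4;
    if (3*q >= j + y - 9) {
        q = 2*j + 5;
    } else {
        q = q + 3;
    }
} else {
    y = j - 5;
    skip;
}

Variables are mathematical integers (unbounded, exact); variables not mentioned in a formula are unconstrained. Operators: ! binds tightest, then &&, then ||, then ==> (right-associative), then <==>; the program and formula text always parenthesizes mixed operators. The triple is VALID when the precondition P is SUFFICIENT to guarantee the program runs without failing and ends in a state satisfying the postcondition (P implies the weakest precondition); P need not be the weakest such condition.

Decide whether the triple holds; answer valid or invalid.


Working backward. After the program, the postcondition y + 3*j + 2 != j - 9 <==> j + 4 >= 1 must hold; in canonical form it is 2*j + y != -11 <==> j >= -3.
Then branch requires (3*q >= 2*j - 13 ==> (3*j != -7 <==> j >= -3)) && ((!(3*q >= 2*j - 13)) ==> (3*j != -7 <==> j >= -3)); else branch requires 3*j != -6 <==> j >= -3.
Before the if: ((!(y < 3*j - 2)) ==> ((3*q >= 2*j - 13 ==> (3*j != -7 <==> j >= -3)) && ((!(3*q >= 2*j - 13)) ==> (3*j != -7 <==> j >= -3)))) && (y < 3*j - 2 ==> (3*j != -6 <==> j >= -3))
Before skip: ((!(y < 3*j - 2)) ==> ((3*q >= 2*j - 13 ==> (3*j != -7 <==> j >= -3)) && ((!(3*q >= 2*j - 13)) ==> (3*j != -7 <==> j >= -3)))) && (y < 3*j - 2 ==> (3*j != -6 <==> j >= -3))
The weakest precondition is ((!(y < 3*j - 2)) ==> ((3*q >= 2*j - 13 ==> (3*j != -7 <==> j >= -3)) && ((!(3*q >= 2*j - 13)) ==> (3*j != -7 <==> j >= -3)))) && (y < 3*j - 2 ==> (3*j != -6 <==> j >= -3)).
Check whether j == -2 implies it.
Countermodel: at the initial state j = -2, q = 0, y = -9, the precondition holds but the weakest precondition fails.
Answer: invalid


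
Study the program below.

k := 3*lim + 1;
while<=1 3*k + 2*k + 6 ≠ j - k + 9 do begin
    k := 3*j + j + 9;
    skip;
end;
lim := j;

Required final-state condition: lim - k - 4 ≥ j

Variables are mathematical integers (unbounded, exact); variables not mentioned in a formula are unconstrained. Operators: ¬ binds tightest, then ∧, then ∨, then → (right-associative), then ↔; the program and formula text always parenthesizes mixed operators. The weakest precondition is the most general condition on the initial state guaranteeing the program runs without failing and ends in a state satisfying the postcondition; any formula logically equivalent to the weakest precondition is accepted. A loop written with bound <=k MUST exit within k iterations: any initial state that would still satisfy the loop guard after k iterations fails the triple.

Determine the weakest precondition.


Working backward. After the program, the postcondition lim - k - 4 ≥ j must hold; in canonical form it is lim ≥ j + k + 4.
Before lim := j: k ≤ -4
Before the loop (bound <=1), unroll the exhaustion recursion (WP_0 = exit-now case; WP_j = one more guarded iteration, up to j = 1):
  WP_0: (¬(6*k ≠ j + 3)) ∧ k ≤ -4
  WP_1: (6*k ≠ j + 3 → ((¬(23*j ≠ -51)) ∧ 4*j ≤ -13)) ∧ ((¬(6*k ≠ j + 3)) → k ≤ -4)
So before the loop: (6*k ≠ j + 3 → ((¬(23*j ≠ -51)) ∧ 4*j ≤ -13)) ∧ ((¬(6*k ≠ j + 3)) → k ≤ -4)
Before k := 3*lim + 1: (18*lim ≠ j - 3 → ((¬(23*j ≠ -51)) ∧ 4*j ≤ -13)) ∧ ((¬(18*lim ≠ j - 3)) → 3*lim ≤ -5)
Answer: WP = (18*lim ≠ j - 3 → ((¬(23*j ≠ -51)) ∧ 4*j ≤ -13)) ∧ ((¬(18*lim ≠ j - 3)) → 3*lim ≤ -5)


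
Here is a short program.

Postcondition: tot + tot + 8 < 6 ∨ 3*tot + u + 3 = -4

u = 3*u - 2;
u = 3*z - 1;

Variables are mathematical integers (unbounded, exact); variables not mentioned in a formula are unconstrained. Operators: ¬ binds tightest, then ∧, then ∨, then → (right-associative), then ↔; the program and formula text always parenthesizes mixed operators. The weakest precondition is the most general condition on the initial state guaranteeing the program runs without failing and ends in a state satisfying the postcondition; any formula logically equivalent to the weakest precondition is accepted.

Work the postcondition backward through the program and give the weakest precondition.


Working backward. After the program, the postcondition tot + tot + 8 < 6 ∨ 3*tot + u + 3 = -4 must hold; in canonical form it is 2*tot < -2 ∨ 3*tot + u = -7.
Before u := 3*z - 1: 2*tot < -2 ∨ 3*tot + 3*z = -6
Before u := 3*u - 2: 2*tot < -2 ∨ 3*tot + 3*z = -6
Answer: WP = 2*tot < -2 ∨ 3*tot + 3*z = -6


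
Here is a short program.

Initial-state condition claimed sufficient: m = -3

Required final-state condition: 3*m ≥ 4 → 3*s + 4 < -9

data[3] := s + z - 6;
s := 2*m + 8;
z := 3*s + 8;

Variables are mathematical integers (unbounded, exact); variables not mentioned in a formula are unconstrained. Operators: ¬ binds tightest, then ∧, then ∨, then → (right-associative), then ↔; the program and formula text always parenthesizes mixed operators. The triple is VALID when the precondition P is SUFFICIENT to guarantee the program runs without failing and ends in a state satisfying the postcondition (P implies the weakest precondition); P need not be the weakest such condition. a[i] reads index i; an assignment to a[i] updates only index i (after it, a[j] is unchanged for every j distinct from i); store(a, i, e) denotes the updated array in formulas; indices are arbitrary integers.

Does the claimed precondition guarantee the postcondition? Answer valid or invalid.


Working backward. After the program, the postcondition 3*m ≥ 4 → 3*s + 4 < -9 must hold; in canonical form it is 3*m ≥ 4 → 3*s < -13.
Before z := 3*s + 8: 3*m ≥ 4 → 3*s < -13
Before s := 2*m + 8: 3*m ≥ 4 → 6*m < -37
Before data[3] := s + z - 6: 3*m ≥ 4 → 6*m < -37
The weakest precondition is 3*m ≥ 4 → 6*m < -37.
Check whether m = -3 implies it.
Every state satisfying the precondition satisfies the weakest precondition: the implication holds.
Answer: valid


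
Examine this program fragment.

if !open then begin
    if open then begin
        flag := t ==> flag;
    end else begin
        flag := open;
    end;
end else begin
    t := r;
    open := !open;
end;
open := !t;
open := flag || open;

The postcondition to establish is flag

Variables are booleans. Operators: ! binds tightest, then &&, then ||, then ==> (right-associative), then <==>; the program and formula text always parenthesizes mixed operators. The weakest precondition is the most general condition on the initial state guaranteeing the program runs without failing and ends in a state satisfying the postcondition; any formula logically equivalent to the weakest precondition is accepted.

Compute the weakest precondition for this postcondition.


Working backward. After the program, flag must hold.
Before open := flag || open: flag
Before open := !t: flag
Then branch requires (open ==> (t ==> flag)) && ((!open) ==> open); else branch requires flag.
Before the if: ((!open) ==> ((open ==> (t ==> flag)) && ((!open) ==> open))) && (open ==> flag)
Answer: WP = ((!open) ==> ((open ==> (t ==> flag)) && ((!open) ==> open))) && (open ==> flag)


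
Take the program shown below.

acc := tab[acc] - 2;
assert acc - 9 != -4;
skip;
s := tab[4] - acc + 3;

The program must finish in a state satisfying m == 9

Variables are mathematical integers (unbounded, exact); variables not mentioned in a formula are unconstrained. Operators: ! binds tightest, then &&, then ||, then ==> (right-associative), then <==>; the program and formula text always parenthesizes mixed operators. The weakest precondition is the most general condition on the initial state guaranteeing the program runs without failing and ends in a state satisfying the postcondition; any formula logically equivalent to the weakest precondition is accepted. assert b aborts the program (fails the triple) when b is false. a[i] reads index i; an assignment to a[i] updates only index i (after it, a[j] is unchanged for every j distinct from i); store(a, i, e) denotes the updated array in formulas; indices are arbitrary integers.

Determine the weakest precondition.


Working backward. After the program, m == 9 must hold.
Before s := tab[4] - acc + 3: m == 9
Before skip: m == 9
Before assert acc - 9 != -4: acc != 5 && m == 9
Before acc := tab[acc] - 2: tab[acc] != 7 && m == 9
Answer: WP = tab[acc] != 7 && m == 9


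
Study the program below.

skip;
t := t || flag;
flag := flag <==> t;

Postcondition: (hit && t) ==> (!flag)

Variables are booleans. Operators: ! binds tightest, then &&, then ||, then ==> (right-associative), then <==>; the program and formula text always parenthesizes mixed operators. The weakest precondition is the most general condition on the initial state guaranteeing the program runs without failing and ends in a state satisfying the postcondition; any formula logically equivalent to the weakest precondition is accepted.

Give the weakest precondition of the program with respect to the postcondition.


Working backward. After the program, (hit && t) ==> (!flag) must hold.
Before flag := flag <==> t: (hit && t) ==> (!(flag <==> t))
Before t := t || flag: (hit && (t || flag)) ==> (!(flag <==> (t || flag)))
Before skip: (hit && (t || flag)) ==> (!(flag <==> (t || flag)))
Answer: WP = (hit && (t || flag)) ==> (!(flag <==> (t || flag)))


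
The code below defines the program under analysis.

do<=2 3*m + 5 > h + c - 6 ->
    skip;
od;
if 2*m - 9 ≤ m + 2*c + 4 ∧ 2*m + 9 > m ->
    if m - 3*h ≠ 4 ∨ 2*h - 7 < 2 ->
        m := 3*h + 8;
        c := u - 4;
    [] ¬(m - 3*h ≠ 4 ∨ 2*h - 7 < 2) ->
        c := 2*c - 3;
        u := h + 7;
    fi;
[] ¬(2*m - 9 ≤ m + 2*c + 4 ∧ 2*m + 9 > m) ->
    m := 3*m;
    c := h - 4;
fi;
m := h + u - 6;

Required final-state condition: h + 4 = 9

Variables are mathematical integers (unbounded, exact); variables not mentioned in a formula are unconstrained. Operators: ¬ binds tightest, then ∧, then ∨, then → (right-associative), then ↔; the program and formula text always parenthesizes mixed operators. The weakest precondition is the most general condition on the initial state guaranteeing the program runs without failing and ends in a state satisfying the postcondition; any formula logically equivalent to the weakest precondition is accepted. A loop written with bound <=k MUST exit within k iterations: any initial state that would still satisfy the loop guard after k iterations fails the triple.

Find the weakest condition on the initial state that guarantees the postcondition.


Working backward. After the program, the postcondition h + 4 = 9 must hold; in canonical form it is h = 5.
Before m := h + u - 6: h = 5
Then branch requires ((m ≠ 3*h + 4 ∨ 2*h < 9) → h = 5) ∧ ((¬(m ≠ 3*h + 4 ∨ 2*h < 9)) → h = 5); else branch requires h = 5.
Before the if: ((m ≤ 2*c + 13 ∧ m > -9) → (((m ≠ 3*h + 4 ∨ 2*h < 9) → h = 5) ∧ ((¬(m ≠ 3*h + 4 ∨ 2*h < 9)) → h = 5))) ∧ ((¬(m ≤ 2*c + 13 ∧ m > -9)) → h = 5)
Before the loop (bound <=2), unroll the exhaustion recursion (WP_0 = exit-now case; WP_j = one more guarded iteration, up to j = 2):
  WP_0: (¬(3*m > c + h - 11)) ∧ ((m ≤ 2*c + 13 ∧ m > -9) → (((m ≠ 3*h + 4 ∨ 2*h < 9) → h = 5) ∧ ((¬(m ≠ 3*h + 4 ∨ 2*h < 9)) → h = 5))) ∧ ((¬(m ≤ 2*c + 13 ∧ m > -9)) → h = 5)
  WP_1: (3*m > c + h - 11 → ((¬(3*m > c + h - 11)) ∧ ((m ≤ 2*c + 13 ∧ m > -9) → (((m ≠ 3*h + 4 ∨ 2*h < 9) → h = 5) ∧ ((¬(m ≠ 3*h + 4 ∨ 2*h < 9)) → h = 5))) ∧ ((¬(m ≤ 2*c + 13 ∧ m > -9)) → h = 5))) ∧ ((¬(3*m > c + h - 11)) → (((m ≤ 2*c + 13 ∧ m > -9) → (((m ≠ 3*h + 4 ∨ 2*h < 9) → h = 5) ∧ ((¬(m ≠ 3*h + 4 ∨ 2*h < 9)) → h = 5))) ∧ ((¬(m ≤ 2*c + 13 ∧ m > -9)) → h = 5)))
  WP_2: (3*m > c + h - 11 → ((3*m > c + h - 11 → ((¬(3*m > c + h - 11)) ∧ ((m ≤ 2*c + 13 ∧ m > -9) → (((m ≠ 3*h + 4 ∨ 2*h < 9) → h = 5) ∧ ((¬(m ≠ 3*h + 4 ∨ 2*h < 9)) → h = 5))) ∧ ((¬(m ≤ 2*c + 13 ∧ m > -9)) → h = 5))) ∧ ((¬(3*m > c + h - 11)) → (((m ≤ 2*c + 13 ∧ m > -9) → (((m ≠ 3*h + 4 ∨ 2*h < 9) → h = 5) ∧ ((¬(m ≠ 3*h + 4 ∨ 2*h < 9)) → h = 5))) ∧ ((¬(m ≤ 2*c + 13 ∧ m > -9)) → h = 5))))) ∧ ((¬(3*m > c + h - 11)) → (((m ≤ 2*c + 13 ∧ m > -9) → (((m ≠ 3*h + 4 ∨ 2*h < 9) → h = 5) ∧ ((¬(m ≠ 3*h + 4 ∨ 2*h < 9)) → h = 5))) ∧ ((¬(m ≤ 2*c + 13 ∧ m > -9)) → h = 5)))
So before the loop: (3*m > c + h - 11 → ((3*m > c + h - 11 → ((¬(3*m > c + h - 11)) ∧ ((m ≤ 2*c + 13 ∧ m > -9) → (((m ≠ 3*h + 4 ∨ 2*h < 9) → h = 5) ∧ ((¬(m ≠ 3*h + 4 ∨ 2*h < 9)) → h = 5))) ∧ ((¬(m ≤ 2*c + 13 ∧ m > -9)) → h = 5))) ∧ ((¬(3*m > c + h - 11)) → (((m ≤ 2*c + 13 ∧ m > -9) → (((m ≠ 3*h + 4 ∨ 2*h < 9) → h = 5) ∧ ((¬(m ≠ 3*h + 4 ∨ 2*h < 9)) → h = 5))) ∧ ((¬(m ≤ 2*c + 13 ∧ m > -9)) → h = 5))))) ∧ ((¬(3*m > c + h - 11)) → (((m ≤ 2*c + 13 ∧ m > -9) → (((m ≠ 3*h + 4 ∨ 2*h < 9) → h = 5) ∧ ((¬(m ≠ 3*h + 4 ∨ 2*h < 9)) → h = 5))) ∧ ((¬(m ≤ 2*c + 13 ∧ m > -9)) → h = 5)))
Answer: WP = (3*m > c + h - 11 → ((3*m > c + h - 11 → ((¬(3*m > c + h - 11)) ∧ ((m ≤ 2*c + 13 ∧ m > -9) → (((m ≠ 3*h + 4 ∨ 2*h < 9) → h = 5) ∧ ((¬(m ≠ 3*h + 4 ∨ 2*h < 9)) → h = 5))) ∧ ((¬(m ≤ 2*c + 13 ∧ m > -9)) → h = 5))) ∧ ((¬(3*m > c + h - 11)) → (((m ≤ 2*c + 13 ∧ m > -9) → (((m ≠ 3*h + 4 ∨ 2*h < 9) → h = 5) ∧ ((¬(m ≠ 3*h + 4 ∨ 2*h < 9)) → h = 5))) ∧ ((¬(m ≤ 2*c + 13 ∧ m > -9)) → h = 5))))) ∧ ((¬(3*m > c + h - 11)) → (((m ≤ 2*c + 13 ∧ m > -9) → (((m ≠ 3*h + 4 ∨ 2*h < 9) → h = 5) ∧ ((¬(m ≠ 3*h + 4 ∨ 2*h < 9)) → h = 5))) ∧ ((¬(m ≤ 2*c + 13 ∧ m > -9)) → h = 5)))


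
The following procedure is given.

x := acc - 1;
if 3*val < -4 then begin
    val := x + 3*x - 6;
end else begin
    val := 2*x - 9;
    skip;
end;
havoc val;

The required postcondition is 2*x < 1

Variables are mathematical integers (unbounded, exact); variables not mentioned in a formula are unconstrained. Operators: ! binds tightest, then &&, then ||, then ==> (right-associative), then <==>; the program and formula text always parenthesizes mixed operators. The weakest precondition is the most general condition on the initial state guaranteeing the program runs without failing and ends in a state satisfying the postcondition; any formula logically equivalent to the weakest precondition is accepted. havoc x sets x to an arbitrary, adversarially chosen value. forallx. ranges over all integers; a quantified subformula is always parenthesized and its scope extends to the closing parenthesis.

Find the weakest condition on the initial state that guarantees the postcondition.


Working backward. After the program, 2*x < 1 must hold.
Before havoc val: 2*x < 1
Then branch requires 2*x < 1; else branch requires 2*x < 1.
Before the if: (3*val < -4 ==> 2*x < 1) && ((!(3*val < -4)) ==> 2*x < 1)
Before x := acc - 1: (3*val < -4 ==> 2*acc < 3) && ((!(3*val < -4)) ==> 2*acc < 3)
Answer: WP = (3*val < -4 ==> 2*acc < 3) && ((!(3*val < -4)) ==> 2*acc < 3)


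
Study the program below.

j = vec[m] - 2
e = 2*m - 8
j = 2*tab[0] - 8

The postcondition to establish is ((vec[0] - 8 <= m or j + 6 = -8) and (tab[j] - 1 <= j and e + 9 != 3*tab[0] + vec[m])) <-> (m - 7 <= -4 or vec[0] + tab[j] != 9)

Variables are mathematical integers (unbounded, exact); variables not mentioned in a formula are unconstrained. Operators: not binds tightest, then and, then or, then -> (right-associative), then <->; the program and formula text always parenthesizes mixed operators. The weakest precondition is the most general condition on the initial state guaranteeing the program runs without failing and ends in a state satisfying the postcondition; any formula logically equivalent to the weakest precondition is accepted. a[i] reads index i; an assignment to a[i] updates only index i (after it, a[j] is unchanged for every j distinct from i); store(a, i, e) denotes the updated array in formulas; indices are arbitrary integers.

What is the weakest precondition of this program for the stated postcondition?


Working backward. After the program, the postcondition ((vec[0] - 8 <= m or j + 6 = -8) and (tab[j] - 1 <= j and e + 9 != 3*tab[0] + vec[m])) <-> (m - 7 <= -4 or vec[0] + tab[j] != 9) must hold; in canonical form it is ((vec[0] <= m + 8 or j = -14) and tab[j] <= j + 1 and e != 3*tab[0] + vec[m] - 9) <-> (m <= 3 or tab[j] + vec[0] != 9).
Before j := 2*tab[0] - 8: ((vec[0] <= m + 8 or 2*tab[0] = -6) and tab[2*tab[0] - 8] <= 2*tab[0] - 7 and e != 3*tab[0] + vec[m] - 9) <-> (m <= 3 or tab[2*tab[0] - 8] + vec[0] != 9)
Before e := 2*m - 8: ((vec[0] <= m + 8 or 2*tab[0] = -6) and tab[2*tab[0] - 8] <= 2*tab[0] - 7 and 2*m != 3*tab[0] + vec[m] - 1) <-> (m <= 3 or tab[2*tab[0] - 8] + vec[0] != 9)
Before j := vec[m] - 2: ((vec[0] <= m + 8 or 2*tab[0] = -6) and tab[2*tab[0] - 8] <= 2*tab[0] - 7 and 2*m != 3*tab[0] + vec[m] - 1) <-> (m <= 3 or tab[2*tab[0] - 8] + vec[0] != 9)
Answer: WP = ((vec[0] <= m + 8 or 2*tab[0] = -6) and tab[2*tab[0] - 8] <= 2*tab[0] - 7 and 2*m != 3*tab[0] + vec[m] - 1) <-> (m <= 3 or tab[2*tab[0] - 8] + vec[0] != 9)


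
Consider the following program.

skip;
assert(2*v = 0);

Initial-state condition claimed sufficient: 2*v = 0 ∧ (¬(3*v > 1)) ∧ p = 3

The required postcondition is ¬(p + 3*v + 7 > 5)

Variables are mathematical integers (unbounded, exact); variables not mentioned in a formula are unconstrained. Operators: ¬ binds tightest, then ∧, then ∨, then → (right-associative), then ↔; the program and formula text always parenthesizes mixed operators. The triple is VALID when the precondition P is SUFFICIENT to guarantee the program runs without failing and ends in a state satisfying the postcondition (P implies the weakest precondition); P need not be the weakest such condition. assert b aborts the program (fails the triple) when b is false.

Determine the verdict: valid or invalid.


Working backward. After the program, the postcondition ¬(p + 3*v + 7 > 5) must hold; in canonical form it is ¬(p + 3*v > -2).
Before assert 2*v = 0: 2*v = 0 ∧ (¬(p + 3*v > -2))
Before skip: 2*v = 0 ∧ (¬(p + 3*v > -2))
The weakest precondition is 2*v = 0 ∧ (¬(p + 3*v > -2)).
Check whether 2*v = 0 ∧ (¬(3*v > 1)) ∧ p = 3 implies it.
Countermodel: at the initial state p = 3, v = 0, the precondition holds but the weakest precondition fails.
Answer: invalid


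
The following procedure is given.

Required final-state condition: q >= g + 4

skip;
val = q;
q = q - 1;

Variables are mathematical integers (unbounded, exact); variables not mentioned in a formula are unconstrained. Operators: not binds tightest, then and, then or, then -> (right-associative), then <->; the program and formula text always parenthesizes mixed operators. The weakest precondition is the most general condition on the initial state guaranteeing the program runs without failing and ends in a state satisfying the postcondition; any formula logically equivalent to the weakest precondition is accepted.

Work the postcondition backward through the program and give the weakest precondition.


Working backward. After the program, q >= g + 4 must hold.
Before q := q - 1: q >= g + 5
Before val := q: q >= g + 5
Before skip: q >= g + 5
Answer: WP = q >= g + 5


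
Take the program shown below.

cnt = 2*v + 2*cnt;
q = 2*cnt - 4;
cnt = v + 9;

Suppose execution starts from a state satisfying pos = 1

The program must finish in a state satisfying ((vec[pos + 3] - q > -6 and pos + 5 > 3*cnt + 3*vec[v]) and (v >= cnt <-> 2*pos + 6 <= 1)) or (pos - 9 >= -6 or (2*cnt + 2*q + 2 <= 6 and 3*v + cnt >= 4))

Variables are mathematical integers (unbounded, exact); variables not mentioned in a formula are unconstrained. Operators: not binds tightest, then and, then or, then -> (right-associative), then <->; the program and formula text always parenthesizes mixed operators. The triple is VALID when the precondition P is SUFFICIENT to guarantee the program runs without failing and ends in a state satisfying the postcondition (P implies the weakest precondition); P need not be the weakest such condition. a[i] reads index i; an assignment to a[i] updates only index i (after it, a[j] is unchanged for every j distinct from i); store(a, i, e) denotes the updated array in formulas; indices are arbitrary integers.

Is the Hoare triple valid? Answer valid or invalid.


Working backward. After the program, the postcondition ((vec[pos + 3] - q > -6 and pos + 5 > 3*cnt + 3*vec[v]) and (v >= cnt <-> 2*pos + 6 <= 1)) or (pos - 9 >= -6 or (2*cnt + 2*q + 2 <= 6 and 3*v + cnt >= 4)) must hold; in canonical form it is (vec[pos + 3] > q - 6 and pos > 3*vec[v] + 3*cnt - 5 and (v >= cnt <-> 2*pos <= -5)) or pos >= 3 or (2*cnt + 2*q <= 4 and cnt + 3*v >= 4).
Before cnt := v + 9: (vec[pos + 3] > q - 6 and pos > 3*vec[v] + 3*v + 22 and (not (2*pos <= -5))) or pos >= 3 or (2*q + 2*v <= -14 and 4*v >= -5)
Before q := 2*cnt - 4: (vec[pos + 3] > 2*cnt - 10 and pos > 3*vec[v] + 3*v + 22 and (not (2*pos <= -5))) or pos >= 3 or (4*cnt + 2*v <= -6 and 4*v >= -5)
Before cnt := 2*v + 2*cnt: (vec[pos + 3] > 4*cnt + 4*v - 10 and pos > 3*vec[v] + 3*v + 22 and (not (2*pos <= -5))) or pos >= 3 or (8*cnt + 10*v <= -6 and 4*v >= -5)
The weakest precondition is (vec[pos + 3] > 4*cnt + 4*v - 10 and pos > 3*vec[v] + 3*v + 22 and (not (2*pos <= -5))) or pos >= 3 or (8*cnt + 10*v <= -6 and 4*v >= -5).
Check whether pos = 1 implies it.
Countermodel: at the initial state cnt = 0, pos = 1, v = 0, vec = {[0] = -10, [4] = -10, elsewhere -10}, the precondition holds but the weakest precondition fails.
Answer: invalid


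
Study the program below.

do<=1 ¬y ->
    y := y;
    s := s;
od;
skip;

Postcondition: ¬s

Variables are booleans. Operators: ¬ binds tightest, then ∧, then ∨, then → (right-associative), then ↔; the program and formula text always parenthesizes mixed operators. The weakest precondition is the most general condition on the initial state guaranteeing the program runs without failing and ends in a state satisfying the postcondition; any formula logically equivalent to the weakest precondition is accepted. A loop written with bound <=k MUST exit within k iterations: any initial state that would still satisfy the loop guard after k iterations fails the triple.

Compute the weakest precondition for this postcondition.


Working backward. After the program, ¬s must hold.
Before skip: ¬s
Before the loop (bound <=1), unroll the exhaustion recursion (WP_0 = exit-now case; WP_j = one more guarded iteration, up to j = 1):
  WP_0: y ∧ (¬s)
  WP_1: ((¬y) → (y ∧ (¬s))) ∧ (y → (¬s))
So before the loop: ((¬y) → (y ∧ (¬s))) ∧ (y → (¬s))
Answer: WP = ((¬y) → (y ∧ (¬s))) ∧ (y → (¬s))
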